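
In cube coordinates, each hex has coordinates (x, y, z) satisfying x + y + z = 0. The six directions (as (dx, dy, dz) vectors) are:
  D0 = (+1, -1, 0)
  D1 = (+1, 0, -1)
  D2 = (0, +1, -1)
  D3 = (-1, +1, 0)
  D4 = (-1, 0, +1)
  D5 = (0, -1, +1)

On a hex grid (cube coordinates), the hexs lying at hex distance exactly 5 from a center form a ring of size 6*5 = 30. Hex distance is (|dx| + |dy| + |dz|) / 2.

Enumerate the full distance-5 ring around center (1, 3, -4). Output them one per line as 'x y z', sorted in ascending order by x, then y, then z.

Answer: -4 3 1
-4 4 0
-4 5 -1
-4 6 -2
-4 7 -3
-4 8 -4
-3 2 1
-3 8 -5
-2 1 1
-2 8 -6
-1 0 1
-1 8 -7
0 -1 1
0 8 -8
1 -2 1
1 8 -9
2 -2 0
2 7 -9
3 -2 -1
3 6 -9
4 -2 -2
4 5 -9
5 -2 -3
5 4 -9
6 -2 -4
6 -1 -5
6 0 -6
6 1 -7
6 2 -8
6 3 -9

Derivation:
Walk ring at distance 5 from (1, 3, -4):
Start at center + D4*5 = (-4, 3, 1)
  hex 0: (-4, 3, 1)
  hex 1: (-3, 2, 1)
  hex 2: (-2, 1, 1)
  hex 3: (-1, 0, 1)
  hex 4: (0, -1, 1)
  hex 5: (1, -2, 1)
  hex 6: (2, -2, 0)
  hex 7: (3, -2, -1)
  hex 8: (4, -2, -2)
  hex 9: (5, -2, -3)
  hex 10: (6, -2, -4)
  hex 11: (6, -1, -5)
  hex 12: (6, 0, -6)
  hex 13: (6, 1, -7)
  hex 14: (6, 2, -8)
  hex 15: (6, 3, -9)
  hex 16: (5, 4, -9)
  hex 17: (4, 5, -9)
  hex 18: (3, 6, -9)
  hex 19: (2, 7, -9)
  hex 20: (1, 8, -9)
  hex 21: (0, 8, -8)
  hex 22: (-1, 8, -7)
  hex 23: (-2, 8, -6)
  hex 24: (-3, 8, -5)
  hex 25: (-4, 8, -4)
  hex 26: (-4, 7, -3)
  hex 27: (-4, 6, -2)
  hex 28: (-4, 5, -1)
  hex 29: (-4, 4, 0)
Sorted: 30 hexes.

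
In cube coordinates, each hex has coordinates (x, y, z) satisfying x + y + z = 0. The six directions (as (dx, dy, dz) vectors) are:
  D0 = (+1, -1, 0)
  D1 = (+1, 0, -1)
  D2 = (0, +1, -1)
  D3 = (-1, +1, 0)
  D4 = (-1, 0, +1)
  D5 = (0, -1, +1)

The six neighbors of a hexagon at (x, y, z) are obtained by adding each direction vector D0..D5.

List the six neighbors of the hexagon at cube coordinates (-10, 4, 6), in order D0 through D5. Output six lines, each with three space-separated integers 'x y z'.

Answer: -9 3 6
-9 4 5
-10 5 5
-11 5 6
-11 4 7
-10 3 7

Derivation:
Center: (-10, 4, 6). Add each direction:
  D0: (-10, 4, 6) + (1, -1, 0) = (-9, 3, 6)
  D1: (-10, 4, 6) + (1, 0, -1) = (-9, 4, 5)
  D2: (-10, 4, 6) + (0, 1, -1) = (-10, 5, 5)
  D3: (-10, 4, 6) + (-1, 1, 0) = (-11, 5, 6)
  D4: (-10, 4, 6) + (-1, 0, 1) = (-11, 4, 7)
  D5: (-10, 4, 6) + (0, -1, 1) = (-10, 3, 7)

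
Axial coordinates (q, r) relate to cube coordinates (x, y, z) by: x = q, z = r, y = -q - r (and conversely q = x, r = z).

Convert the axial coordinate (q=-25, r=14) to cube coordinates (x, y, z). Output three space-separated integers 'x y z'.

Answer: -25 11 14

Derivation:
x = q = -25
z = r = 14
y = -x - z = -(-25) - (14) = 11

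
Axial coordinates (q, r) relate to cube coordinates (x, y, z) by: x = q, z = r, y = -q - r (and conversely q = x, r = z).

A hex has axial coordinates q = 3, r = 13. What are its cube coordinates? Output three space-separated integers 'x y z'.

Answer: 3 -16 13

Derivation:
x = q = 3
z = r = 13
y = -x - z = -(3) - (13) = -16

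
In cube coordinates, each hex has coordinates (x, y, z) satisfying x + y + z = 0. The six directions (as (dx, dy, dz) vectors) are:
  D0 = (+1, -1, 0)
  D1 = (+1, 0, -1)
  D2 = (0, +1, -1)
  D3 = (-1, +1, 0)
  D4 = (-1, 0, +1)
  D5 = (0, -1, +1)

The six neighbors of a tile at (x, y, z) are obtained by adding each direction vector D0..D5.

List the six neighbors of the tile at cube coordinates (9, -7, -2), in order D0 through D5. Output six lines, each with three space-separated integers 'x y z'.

Center: (9, -7, -2). Add each direction:
  D0: (9, -7, -2) + (1, -1, 0) = (10, -8, -2)
  D1: (9, -7, -2) + (1, 0, -1) = (10, -7, -3)
  D2: (9, -7, -2) + (0, 1, -1) = (9, -6, -3)
  D3: (9, -7, -2) + (-1, 1, 0) = (8, -6, -2)
  D4: (9, -7, -2) + (-1, 0, 1) = (8, -7, -1)
  D5: (9, -7, -2) + (0, -1, 1) = (9, -8, -1)

Answer: 10 -8 -2
10 -7 -3
9 -6 -3
8 -6 -2
8 -7 -1
9 -8 -1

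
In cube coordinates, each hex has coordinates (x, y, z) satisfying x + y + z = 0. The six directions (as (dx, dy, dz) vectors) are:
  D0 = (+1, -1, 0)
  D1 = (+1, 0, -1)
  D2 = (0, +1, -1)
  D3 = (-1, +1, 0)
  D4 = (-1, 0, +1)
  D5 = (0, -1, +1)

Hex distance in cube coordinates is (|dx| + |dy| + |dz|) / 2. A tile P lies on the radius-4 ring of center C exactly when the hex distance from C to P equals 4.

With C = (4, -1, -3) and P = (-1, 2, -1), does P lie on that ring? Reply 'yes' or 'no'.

Answer: no

Derivation:
|px - cx| = |-1 - 4| = 5
|py - cy| = |2 - (-1)| = 3
|pz - cz| = |-1 - (-3)| = 2
distance = (5+3+2)/2 = 10/2 = 5
radius = 4; distance != radius -> no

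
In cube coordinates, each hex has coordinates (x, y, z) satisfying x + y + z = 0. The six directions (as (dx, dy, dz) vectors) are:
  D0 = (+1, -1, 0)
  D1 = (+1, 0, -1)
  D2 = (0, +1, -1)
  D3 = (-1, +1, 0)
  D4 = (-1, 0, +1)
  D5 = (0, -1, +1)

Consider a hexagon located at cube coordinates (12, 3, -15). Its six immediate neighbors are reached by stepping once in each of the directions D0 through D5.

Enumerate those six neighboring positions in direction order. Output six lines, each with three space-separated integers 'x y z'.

Center: (12, 3, -15). Add each direction:
  D0: (12, 3, -15) + (1, -1, 0) = (13, 2, -15)
  D1: (12, 3, -15) + (1, 0, -1) = (13, 3, -16)
  D2: (12, 3, -15) + (0, 1, -1) = (12, 4, -16)
  D3: (12, 3, -15) + (-1, 1, 0) = (11, 4, -15)
  D4: (12, 3, -15) + (-1, 0, 1) = (11, 3, -14)
  D5: (12, 3, -15) + (0, -1, 1) = (12, 2, -14)

Answer: 13 2 -15
13 3 -16
12 4 -16
11 4 -15
11 3 -14
12 2 -14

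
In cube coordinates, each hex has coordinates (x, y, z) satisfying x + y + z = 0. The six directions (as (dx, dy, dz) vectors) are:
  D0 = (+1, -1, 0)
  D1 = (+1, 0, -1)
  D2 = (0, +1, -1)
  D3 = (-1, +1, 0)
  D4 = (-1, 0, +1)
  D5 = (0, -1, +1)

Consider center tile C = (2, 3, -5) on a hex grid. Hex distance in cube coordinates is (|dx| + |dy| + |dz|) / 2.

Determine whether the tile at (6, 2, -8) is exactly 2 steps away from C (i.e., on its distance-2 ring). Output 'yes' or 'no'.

|px - cx| = |6 - 2| = 4
|py - cy| = |2 - 3| = 1
|pz - cz| = |-8 - (-5)| = 3
distance = (4+1+3)/2 = 8/2 = 4
radius = 2; distance != radius -> no

Answer: no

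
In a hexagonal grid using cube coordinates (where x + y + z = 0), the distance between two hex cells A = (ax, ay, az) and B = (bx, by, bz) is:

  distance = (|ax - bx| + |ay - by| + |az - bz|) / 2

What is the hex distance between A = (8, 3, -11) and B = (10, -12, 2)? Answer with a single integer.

|ax - bx| = |8 - 10| = 2
|ay - by| = |3 - (-12)| = 15
|az - bz| = |-11 - 2| = 13
distance = (2 + 15 + 13) / 2 = 30 / 2 = 15

Answer: 15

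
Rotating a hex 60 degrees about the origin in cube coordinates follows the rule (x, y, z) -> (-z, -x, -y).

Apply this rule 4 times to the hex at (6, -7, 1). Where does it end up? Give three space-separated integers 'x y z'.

Answer: 1 6 -7

Derivation:
Start: (6, -7, 1)
Step 1: (6, -7, 1) -> (-(1), -(6), -(-7)) = (-1, -6, 7)
Step 2: (-1, -6, 7) -> (-(7), -(-1), -(-6)) = (-7, 1, 6)
Step 3: (-7, 1, 6) -> (-(6), -(-7), -(1)) = (-6, 7, -1)
Step 4: (-6, 7, -1) -> (-(-1), -(-6), -(7)) = (1, 6, -7)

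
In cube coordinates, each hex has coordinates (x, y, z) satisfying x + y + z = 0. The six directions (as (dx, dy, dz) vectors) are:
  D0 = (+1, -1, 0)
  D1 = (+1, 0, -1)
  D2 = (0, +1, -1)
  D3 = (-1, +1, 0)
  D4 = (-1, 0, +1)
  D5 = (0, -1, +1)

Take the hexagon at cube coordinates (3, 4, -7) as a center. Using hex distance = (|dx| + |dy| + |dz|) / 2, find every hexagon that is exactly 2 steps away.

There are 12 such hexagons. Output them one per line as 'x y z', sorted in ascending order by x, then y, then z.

Walk ring at distance 2 from (3, 4, -7):
Start at center + D4*2 = (1, 4, -5)
  hex 0: (1, 4, -5)
  hex 1: (2, 3, -5)
  hex 2: (3, 2, -5)
  hex 3: (4, 2, -6)
  hex 4: (5, 2, -7)
  hex 5: (5, 3, -8)
  hex 6: (5, 4, -9)
  hex 7: (4, 5, -9)
  hex 8: (3, 6, -9)
  hex 9: (2, 6, -8)
  hex 10: (1, 6, -7)
  hex 11: (1, 5, -6)
Sorted: 12 hexes.

Answer: 1 4 -5
1 5 -6
1 6 -7
2 3 -5
2 6 -8
3 2 -5
3 6 -9
4 2 -6
4 5 -9
5 2 -7
5 3 -8
5 4 -9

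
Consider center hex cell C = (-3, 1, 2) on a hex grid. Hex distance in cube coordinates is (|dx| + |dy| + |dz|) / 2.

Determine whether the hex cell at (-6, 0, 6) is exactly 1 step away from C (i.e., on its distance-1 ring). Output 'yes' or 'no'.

Answer: no

Derivation:
|px - cx| = |-6 - (-3)| = 3
|py - cy| = |0 - 1| = 1
|pz - cz| = |6 - 2| = 4
distance = (3+1+4)/2 = 8/2 = 4
radius = 1; distance != radius -> no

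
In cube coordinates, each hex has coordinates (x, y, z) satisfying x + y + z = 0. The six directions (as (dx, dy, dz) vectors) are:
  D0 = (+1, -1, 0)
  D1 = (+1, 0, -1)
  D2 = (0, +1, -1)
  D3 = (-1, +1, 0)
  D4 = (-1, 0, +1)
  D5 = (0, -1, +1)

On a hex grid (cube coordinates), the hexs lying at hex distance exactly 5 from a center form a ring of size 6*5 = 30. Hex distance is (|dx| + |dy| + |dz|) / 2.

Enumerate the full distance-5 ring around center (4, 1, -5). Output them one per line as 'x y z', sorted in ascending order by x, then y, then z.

Walk ring at distance 5 from (4, 1, -5):
Start at center + D4*5 = (-1, 1, 0)
  hex 0: (-1, 1, 0)
  hex 1: (0, 0, 0)
  hex 2: (1, -1, 0)
  hex 3: (2, -2, 0)
  hex 4: (3, -3, 0)
  hex 5: (4, -4, 0)
  hex 6: (5, -4, -1)
  hex 7: (6, -4, -2)
  hex 8: (7, -4, -3)
  hex 9: (8, -4, -4)
  hex 10: (9, -4, -5)
  hex 11: (9, -3, -6)
  hex 12: (9, -2, -7)
  hex 13: (9, -1, -8)
  hex 14: (9, 0, -9)
  hex 15: (9, 1, -10)
  hex 16: (8, 2, -10)
  hex 17: (7, 3, -10)
  hex 18: (6, 4, -10)
  hex 19: (5, 5, -10)
  hex 20: (4, 6, -10)
  hex 21: (3, 6, -9)
  hex 22: (2, 6, -8)
  hex 23: (1, 6, -7)
  hex 24: (0, 6, -6)
  hex 25: (-1, 6, -5)
  hex 26: (-1, 5, -4)
  hex 27: (-1, 4, -3)
  hex 28: (-1, 3, -2)
  hex 29: (-1, 2, -1)
Sorted: 30 hexes.

Answer: -1 1 0
-1 2 -1
-1 3 -2
-1 4 -3
-1 5 -4
-1 6 -5
0 0 0
0 6 -6
1 -1 0
1 6 -7
2 -2 0
2 6 -8
3 -3 0
3 6 -9
4 -4 0
4 6 -10
5 -4 -1
5 5 -10
6 -4 -2
6 4 -10
7 -4 -3
7 3 -10
8 -4 -4
8 2 -10
9 -4 -5
9 -3 -6
9 -2 -7
9 -1 -8
9 0 -9
9 1 -10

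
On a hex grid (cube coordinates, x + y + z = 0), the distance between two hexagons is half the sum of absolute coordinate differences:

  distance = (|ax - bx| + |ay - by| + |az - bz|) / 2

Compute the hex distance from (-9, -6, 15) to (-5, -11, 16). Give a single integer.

Answer: 5

Derivation:
|ax - bx| = |-9 - (-5)| = 4
|ay - by| = |-6 - (-11)| = 5
|az - bz| = |15 - 16| = 1
distance = (4 + 5 + 1) / 2 = 10 / 2 = 5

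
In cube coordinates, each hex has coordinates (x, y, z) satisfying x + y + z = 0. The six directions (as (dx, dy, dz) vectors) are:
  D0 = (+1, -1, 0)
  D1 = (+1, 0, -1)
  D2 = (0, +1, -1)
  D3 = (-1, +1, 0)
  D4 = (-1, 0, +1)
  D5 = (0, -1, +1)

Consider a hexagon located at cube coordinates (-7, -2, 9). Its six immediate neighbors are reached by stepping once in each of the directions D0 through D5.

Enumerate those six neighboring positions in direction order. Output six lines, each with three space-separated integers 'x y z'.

Center: (-7, -2, 9). Add each direction:
  D0: (-7, -2, 9) + (1, -1, 0) = (-6, -3, 9)
  D1: (-7, -2, 9) + (1, 0, -1) = (-6, -2, 8)
  D2: (-7, -2, 9) + (0, 1, -1) = (-7, -1, 8)
  D3: (-7, -2, 9) + (-1, 1, 0) = (-8, -1, 9)
  D4: (-7, -2, 9) + (-1, 0, 1) = (-8, -2, 10)
  D5: (-7, -2, 9) + (0, -1, 1) = (-7, -3, 10)

Answer: -6 -3 9
-6 -2 8
-7 -1 8
-8 -1 9
-8 -2 10
-7 -3 10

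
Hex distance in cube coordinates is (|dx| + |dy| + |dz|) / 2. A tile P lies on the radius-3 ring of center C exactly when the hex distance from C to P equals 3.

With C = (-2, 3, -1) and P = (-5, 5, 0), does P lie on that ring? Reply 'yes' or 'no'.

Answer: yes

Derivation:
|px - cx| = |-5 - (-2)| = 3
|py - cy| = |5 - 3| = 2
|pz - cz| = |0 - (-1)| = 1
distance = (3+2+1)/2 = 6/2 = 3
radius = 3; distance == radius -> yes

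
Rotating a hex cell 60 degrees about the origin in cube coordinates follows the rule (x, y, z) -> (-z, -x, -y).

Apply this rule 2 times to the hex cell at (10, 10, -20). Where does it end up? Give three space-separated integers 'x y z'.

Answer: 10 -20 10

Derivation:
Start: (10, 10, -20)
Step 1: (10, 10, -20) -> (-(-20), -(10), -(10)) = (20, -10, -10)
Step 2: (20, -10, -10) -> (-(-10), -(20), -(-10)) = (10, -20, 10)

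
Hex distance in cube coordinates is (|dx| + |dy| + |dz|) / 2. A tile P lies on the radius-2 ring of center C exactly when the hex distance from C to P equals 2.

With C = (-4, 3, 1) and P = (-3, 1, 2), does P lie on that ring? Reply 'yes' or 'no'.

|px - cx| = |-3 - (-4)| = 1
|py - cy| = |1 - 3| = 2
|pz - cz| = |2 - 1| = 1
distance = (1+2+1)/2 = 4/2 = 2
radius = 2; distance == radius -> yes

Answer: yes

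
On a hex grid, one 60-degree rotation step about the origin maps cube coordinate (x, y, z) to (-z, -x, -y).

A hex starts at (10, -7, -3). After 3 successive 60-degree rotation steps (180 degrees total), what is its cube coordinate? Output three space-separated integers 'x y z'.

Answer: -10 7 3

Derivation:
Start: (10, -7, -3)
Step 1: (10, -7, -3) -> (-(-3), -(10), -(-7)) = (3, -10, 7)
Step 2: (3, -10, 7) -> (-(7), -(3), -(-10)) = (-7, -3, 10)
Step 3: (-7, -3, 10) -> (-(10), -(-7), -(-3)) = (-10, 7, 3)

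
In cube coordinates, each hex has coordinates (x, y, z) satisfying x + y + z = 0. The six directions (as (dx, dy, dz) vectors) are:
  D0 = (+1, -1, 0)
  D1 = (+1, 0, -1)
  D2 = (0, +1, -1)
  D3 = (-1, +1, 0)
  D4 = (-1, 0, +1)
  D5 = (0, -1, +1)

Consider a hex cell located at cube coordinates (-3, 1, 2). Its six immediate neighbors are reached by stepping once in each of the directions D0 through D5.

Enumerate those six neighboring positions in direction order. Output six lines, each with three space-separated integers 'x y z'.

Answer: -2 0 2
-2 1 1
-3 2 1
-4 2 2
-4 1 3
-3 0 3

Derivation:
Center: (-3, 1, 2). Add each direction:
  D0: (-3, 1, 2) + (1, -1, 0) = (-2, 0, 2)
  D1: (-3, 1, 2) + (1, 0, -1) = (-2, 1, 1)
  D2: (-3, 1, 2) + (0, 1, -1) = (-3, 2, 1)
  D3: (-3, 1, 2) + (-1, 1, 0) = (-4, 2, 2)
  D4: (-3, 1, 2) + (-1, 0, 1) = (-4, 1, 3)
  D5: (-3, 1, 2) + (0, -1, 1) = (-3, 0, 3)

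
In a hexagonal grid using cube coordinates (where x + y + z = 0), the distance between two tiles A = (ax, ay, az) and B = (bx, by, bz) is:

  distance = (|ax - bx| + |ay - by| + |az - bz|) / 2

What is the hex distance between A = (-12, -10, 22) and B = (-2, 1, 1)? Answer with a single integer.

Answer: 21

Derivation:
|ax - bx| = |-12 - (-2)| = 10
|ay - by| = |-10 - 1| = 11
|az - bz| = |22 - 1| = 21
distance = (10 + 11 + 21) / 2 = 42 / 2 = 21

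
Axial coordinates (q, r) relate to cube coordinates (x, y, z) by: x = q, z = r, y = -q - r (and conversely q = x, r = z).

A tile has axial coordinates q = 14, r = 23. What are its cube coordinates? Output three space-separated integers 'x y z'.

Answer: 14 -37 23

Derivation:
x = q = 14
z = r = 23
y = -x - z = -(14) - (23) = -37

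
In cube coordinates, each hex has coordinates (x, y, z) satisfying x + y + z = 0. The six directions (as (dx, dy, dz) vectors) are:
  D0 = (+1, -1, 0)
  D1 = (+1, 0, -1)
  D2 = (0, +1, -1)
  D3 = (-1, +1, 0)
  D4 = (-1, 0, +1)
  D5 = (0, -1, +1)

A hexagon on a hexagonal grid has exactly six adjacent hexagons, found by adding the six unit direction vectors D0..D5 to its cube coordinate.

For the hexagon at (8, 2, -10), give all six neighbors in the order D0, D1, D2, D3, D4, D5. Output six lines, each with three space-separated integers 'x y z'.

Answer: 9 1 -10
9 2 -11
8 3 -11
7 3 -10
7 2 -9
8 1 -9

Derivation:
Center: (8, 2, -10). Add each direction:
  D0: (8, 2, -10) + (1, -1, 0) = (9, 1, -10)
  D1: (8, 2, -10) + (1, 0, -1) = (9, 2, -11)
  D2: (8, 2, -10) + (0, 1, -1) = (8, 3, -11)
  D3: (8, 2, -10) + (-1, 1, 0) = (7, 3, -10)
  D4: (8, 2, -10) + (-1, 0, 1) = (7, 2, -9)
  D5: (8, 2, -10) + (0, -1, 1) = (8, 1, -9)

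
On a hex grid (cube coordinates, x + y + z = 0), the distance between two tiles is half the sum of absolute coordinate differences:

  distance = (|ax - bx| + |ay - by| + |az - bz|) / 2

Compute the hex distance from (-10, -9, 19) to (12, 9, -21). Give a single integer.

Answer: 40

Derivation:
|ax - bx| = |-10 - 12| = 22
|ay - by| = |-9 - 9| = 18
|az - bz| = |19 - (-21)| = 40
distance = (22 + 18 + 40) / 2 = 80 / 2 = 40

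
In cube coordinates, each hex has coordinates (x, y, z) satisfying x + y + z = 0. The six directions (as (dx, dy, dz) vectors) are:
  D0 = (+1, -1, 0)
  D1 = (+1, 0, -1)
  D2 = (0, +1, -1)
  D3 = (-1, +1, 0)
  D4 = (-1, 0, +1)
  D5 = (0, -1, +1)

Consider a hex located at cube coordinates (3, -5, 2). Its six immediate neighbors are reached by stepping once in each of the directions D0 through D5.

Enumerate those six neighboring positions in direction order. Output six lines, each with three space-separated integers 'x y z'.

Answer: 4 -6 2
4 -5 1
3 -4 1
2 -4 2
2 -5 3
3 -6 3

Derivation:
Center: (3, -5, 2). Add each direction:
  D0: (3, -5, 2) + (1, -1, 0) = (4, -6, 2)
  D1: (3, -5, 2) + (1, 0, -1) = (4, -5, 1)
  D2: (3, -5, 2) + (0, 1, -1) = (3, -4, 1)
  D3: (3, -5, 2) + (-1, 1, 0) = (2, -4, 2)
  D4: (3, -5, 2) + (-1, 0, 1) = (2, -5, 3)
  D5: (3, -5, 2) + (0, -1, 1) = (3, -6, 3)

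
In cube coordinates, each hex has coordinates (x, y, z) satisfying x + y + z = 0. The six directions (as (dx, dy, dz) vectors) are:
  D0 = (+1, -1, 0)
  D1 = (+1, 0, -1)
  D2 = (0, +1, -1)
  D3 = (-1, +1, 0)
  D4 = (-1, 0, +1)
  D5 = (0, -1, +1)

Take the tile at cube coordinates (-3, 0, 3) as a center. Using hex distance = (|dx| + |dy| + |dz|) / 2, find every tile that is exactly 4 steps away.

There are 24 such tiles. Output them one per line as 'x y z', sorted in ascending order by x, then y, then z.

Answer: -7 0 7
-7 1 6
-7 2 5
-7 3 4
-7 4 3
-6 -1 7
-6 4 2
-5 -2 7
-5 4 1
-4 -3 7
-4 4 0
-3 -4 7
-3 4 -1
-2 -4 6
-2 3 -1
-1 -4 5
-1 2 -1
0 -4 4
0 1 -1
1 -4 3
1 -3 2
1 -2 1
1 -1 0
1 0 -1

Derivation:
Walk ring at distance 4 from (-3, 0, 3):
Start at center + D4*4 = (-7, 0, 7)
  hex 0: (-7, 0, 7)
  hex 1: (-6, -1, 7)
  hex 2: (-5, -2, 7)
  hex 3: (-4, -3, 7)
  hex 4: (-3, -4, 7)
  hex 5: (-2, -4, 6)
  hex 6: (-1, -4, 5)
  hex 7: (0, -4, 4)
  hex 8: (1, -4, 3)
  hex 9: (1, -3, 2)
  hex 10: (1, -2, 1)
  hex 11: (1, -1, 0)
  hex 12: (1, 0, -1)
  hex 13: (0, 1, -1)
  hex 14: (-1, 2, -1)
  hex 15: (-2, 3, -1)
  hex 16: (-3, 4, -1)
  hex 17: (-4, 4, 0)
  hex 18: (-5, 4, 1)
  hex 19: (-6, 4, 2)
  hex 20: (-7, 4, 3)
  hex 21: (-7, 3, 4)
  hex 22: (-7, 2, 5)
  hex 23: (-7, 1, 6)
Sorted: 24 hexes.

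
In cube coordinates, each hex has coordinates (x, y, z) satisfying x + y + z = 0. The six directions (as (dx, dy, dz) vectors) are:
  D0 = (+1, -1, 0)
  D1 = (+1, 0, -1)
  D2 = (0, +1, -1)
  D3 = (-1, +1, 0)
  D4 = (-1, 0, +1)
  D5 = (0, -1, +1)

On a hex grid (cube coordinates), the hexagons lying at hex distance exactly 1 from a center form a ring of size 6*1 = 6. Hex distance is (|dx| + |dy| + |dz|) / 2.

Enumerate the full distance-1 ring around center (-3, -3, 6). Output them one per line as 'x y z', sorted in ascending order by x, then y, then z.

Walk ring at distance 1 from (-3, -3, 6):
Start at center + D4*1 = (-4, -3, 7)
  hex 0: (-4, -3, 7)
  hex 1: (-3, -4, 7)
  hex 2: (-2, -4, 6)
  hex 3: (-2, -3, 5)
  hex 4: (-3, -2, 5)
  hex 5: (-4, -2, 6)
Sorted: 6 hexes.

Answer: -4 -3 7
-4 -2 6
-3 -4 7
-3 -2 5
-2 -4 6
-2 -3 5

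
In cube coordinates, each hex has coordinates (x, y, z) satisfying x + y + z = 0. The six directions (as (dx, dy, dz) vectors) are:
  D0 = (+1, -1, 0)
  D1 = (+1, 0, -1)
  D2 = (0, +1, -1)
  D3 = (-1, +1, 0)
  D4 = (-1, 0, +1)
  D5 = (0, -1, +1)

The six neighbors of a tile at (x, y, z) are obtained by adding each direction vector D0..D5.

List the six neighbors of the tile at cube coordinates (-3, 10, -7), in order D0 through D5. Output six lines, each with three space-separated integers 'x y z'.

Center: (-3, 10, -7). Add each direction:
  D0: (-3, 10, -7) + (1, -1, 0) = (-2, 9, -7)
  D1: (-3, 10, -7) + (1, 0, -1) = (-2, 10, -8)
  D2: (-3, 10, -7) + (0, 1, -1) = (-3, 11, -8)
  D3: (-3, 10, -7) + (-1, 1, 0) = (-4, 11, -7)
  D4: (-3, 10, -7) + (-1, 0, 1) = (-4, 10, -6)
  D5: (-3, 10, -7) + (0, -1, 1) = (-3, 9, -6)

Answer: -2 9 -7
-2 10 -8
-3 11 -8
-4 11 -7
-4 10 -6
-3 9 -6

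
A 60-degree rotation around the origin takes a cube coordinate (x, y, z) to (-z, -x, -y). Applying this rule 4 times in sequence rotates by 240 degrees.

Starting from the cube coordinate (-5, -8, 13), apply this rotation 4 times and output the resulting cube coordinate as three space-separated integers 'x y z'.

Start: (-5, -8, 13)
Step 1: (-5, -8, 13) -> (-(13), -(-5), -(-8)) = (-13, 5, 8)
Step 2: (-13, 5, 8) -> (-(8), -(-13), -(5)) = (-8, 13, -5)
Step 3: (-8, 13, -5) -> (-(-5), -(-8), -(13)) = (5, 8, -13)
Step 4: (5, 8, -13) -> (-(-13), -(5), -(8)) = (13, -5, -8)

Answer: 13 -5 -8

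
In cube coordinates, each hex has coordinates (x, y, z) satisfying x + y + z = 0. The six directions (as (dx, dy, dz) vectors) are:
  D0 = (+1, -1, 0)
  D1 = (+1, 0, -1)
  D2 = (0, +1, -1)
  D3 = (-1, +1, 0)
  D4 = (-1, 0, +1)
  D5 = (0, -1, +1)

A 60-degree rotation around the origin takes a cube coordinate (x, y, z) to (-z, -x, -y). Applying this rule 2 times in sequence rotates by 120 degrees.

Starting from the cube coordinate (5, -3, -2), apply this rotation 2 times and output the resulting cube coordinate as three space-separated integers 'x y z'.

Start: (5, -3, -2)
Step 1: (5, -3, -2) -> (-(-2), -(5), -(-3)) = (2, -5, 3)
Step 2: (2, -5, 3) -> (-(3), -(2), -(-5)) = (-3, -2, 5)

Answer: -3 -2 5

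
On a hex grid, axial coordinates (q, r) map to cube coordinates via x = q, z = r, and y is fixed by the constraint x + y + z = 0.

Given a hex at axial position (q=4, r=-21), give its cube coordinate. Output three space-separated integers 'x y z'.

Answer: 4 17 -21

Derivation:
x = q = 4
z = r = -21
y = -x - z = -(4) - (-21) = 17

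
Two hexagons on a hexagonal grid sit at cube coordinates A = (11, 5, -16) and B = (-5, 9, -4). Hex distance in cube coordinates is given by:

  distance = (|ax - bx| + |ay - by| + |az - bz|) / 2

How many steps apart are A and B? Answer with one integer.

Answer: 16

Derivation:
|ax - bx| = |11 - (-5)| = 16
|ay - by| = |5 - 9| = 4
|az - bz| = |-16 - (-4)| = 12
distance = (16 + 4 + 12) / 2 = 32 / 2 = 16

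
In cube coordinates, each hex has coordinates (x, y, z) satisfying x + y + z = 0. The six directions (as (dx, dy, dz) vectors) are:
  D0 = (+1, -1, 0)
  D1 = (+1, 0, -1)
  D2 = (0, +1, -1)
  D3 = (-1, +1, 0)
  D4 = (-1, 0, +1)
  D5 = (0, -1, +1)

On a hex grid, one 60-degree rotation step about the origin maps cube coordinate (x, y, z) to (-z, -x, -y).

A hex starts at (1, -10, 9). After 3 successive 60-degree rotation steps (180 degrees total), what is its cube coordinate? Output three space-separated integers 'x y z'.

Answer: -1 10 -9

Derivation:
Start: (1, -10, 9)
Step 1: (1, -10, 9) -> (-(9), -(1), -(-10)) = (-9, -1, 10)
Step 2: (-9, -1, 10) -> (-(10), -(-9), -(-1)) = (-10, 9, 1)
Step 3: (-10, 9, 1) -> (-(1), -(-10), -(9)) = (-1, 10, -9)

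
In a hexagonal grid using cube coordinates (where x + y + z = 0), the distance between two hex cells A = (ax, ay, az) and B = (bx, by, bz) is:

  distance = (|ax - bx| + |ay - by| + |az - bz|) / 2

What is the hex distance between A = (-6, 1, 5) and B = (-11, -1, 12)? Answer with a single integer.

|ax - bx| = |-6 - (-11)| = 5
|ay - by| = |1 - (-1)| = 2
|az - bz| = |5 - 12| = 7
distance = (5 + 2 + 7) / 2 = 14 / 2 = 7

Answer: 7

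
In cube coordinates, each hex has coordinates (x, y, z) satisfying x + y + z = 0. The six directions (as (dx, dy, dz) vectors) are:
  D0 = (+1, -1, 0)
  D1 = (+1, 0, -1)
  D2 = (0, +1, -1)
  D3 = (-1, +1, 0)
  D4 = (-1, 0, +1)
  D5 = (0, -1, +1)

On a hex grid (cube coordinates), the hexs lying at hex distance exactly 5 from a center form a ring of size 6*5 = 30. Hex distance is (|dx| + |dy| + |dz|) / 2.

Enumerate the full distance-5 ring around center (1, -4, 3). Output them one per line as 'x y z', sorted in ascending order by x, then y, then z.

Answer: -4 -4 8
-4 -3 7
-4 -2 6
-4 -1 5
-4 0 4
-4 1 3
-3 -5 8
-3 1 2
-2 -6 8
-2 1 1
-1 -7 8
-1 1 0
0 -8 8
0 1 -1
1 -9 8
1 1 -2
2 -9 7
2 0 -2
3 -9 6
3 -1 -2
4 -9 5
4 -2 -2
5 -9 4
5 -3 -2
6 -9 3
6 -8 2
6 -7 1
6 -6 0
6 -5 -1
6 -4 -2

Derivation:
Walk ring at distance 5 from (1, -4, 3):
Start at center + D4*5 = (-4, -4, 8)
  hex 0: (-4, -4, 8)
  hex 1: (-3, -5, 8)
  hex 2: (-2, -6, 8)
  hex 3: (-1, -7, 8)
  hex 4: (0, -8, 8)
  hex 5: (1, -9, 8)
  hex 6: (2, -9, 7)
  hex 7: (3, -9, 6)
  hex 8: (4, -9, 5)
  hex 9: (5, -9, 4)
  hex 10: (6, -9, 3)
  hex 11: (6, -8, 2)
  hex 12: (6, -7, 1)
  hex 13: (6, -6, 0)
  hex 14: (6, -5, -1)
  hex 15: (6, -4, -2)
  hex 16: (5, -3, -2)
  hex 17: (4, -2, -2)
  hex 18: (3, -1, -2)
  hex 19: (2, 0, -2)
  hex 20: (1, 1, -2)
  hex 21: (0, 1, -1)
  hex 22: (-1, 1, 0)
  hex 23: (-2, 1, 1)
  hex 24: (-3, 1, 2)
  hex 25: (-4, 1, 3)
  hex 26: (-4, 0, 4)
  hex 27: (-4, -1, 5)
  hex 28: (-4, -2, 6)
  hex 29: (-4, -3, 7)
Sorted: 30 hexes.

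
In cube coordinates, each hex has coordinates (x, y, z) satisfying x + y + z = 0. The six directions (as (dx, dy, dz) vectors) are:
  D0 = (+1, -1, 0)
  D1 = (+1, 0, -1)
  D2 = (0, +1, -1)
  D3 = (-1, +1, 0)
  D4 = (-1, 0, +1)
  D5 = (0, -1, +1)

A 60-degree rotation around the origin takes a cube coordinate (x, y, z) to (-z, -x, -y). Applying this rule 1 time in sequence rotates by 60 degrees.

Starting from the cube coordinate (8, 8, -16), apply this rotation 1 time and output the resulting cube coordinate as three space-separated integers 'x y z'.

Start: (8, 8, -16)
Step 1: (8, 8, -16) -> (-(-16), -(8), -(8)) = (16, -8, -8)

Answer: 16 -8 -8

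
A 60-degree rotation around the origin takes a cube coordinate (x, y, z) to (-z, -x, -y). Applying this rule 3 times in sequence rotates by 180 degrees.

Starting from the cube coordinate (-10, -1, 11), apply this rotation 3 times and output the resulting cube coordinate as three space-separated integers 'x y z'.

Start: (-10, -1, 11)
Step 1: (-10, -1, 11) -> (-(11), -(-10), -(-1)) = (-11, 10, 1)
Step 2: (-11, 10, 1) -> (-(1), -(-11), -(10)) = (-1, 11, -10)
Step 3: (-1, 11, -10) -> (-(-10), -(-1), -(11)) = (10, 1, -11)

Answer: 10 1 -11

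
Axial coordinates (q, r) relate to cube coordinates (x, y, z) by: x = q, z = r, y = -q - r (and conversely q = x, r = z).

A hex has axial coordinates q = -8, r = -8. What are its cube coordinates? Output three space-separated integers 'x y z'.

Answer: -8 16 -8

Derivation:
x = q = -8
z = r = -8
y = -x - z = -(-8) - (-8) = 16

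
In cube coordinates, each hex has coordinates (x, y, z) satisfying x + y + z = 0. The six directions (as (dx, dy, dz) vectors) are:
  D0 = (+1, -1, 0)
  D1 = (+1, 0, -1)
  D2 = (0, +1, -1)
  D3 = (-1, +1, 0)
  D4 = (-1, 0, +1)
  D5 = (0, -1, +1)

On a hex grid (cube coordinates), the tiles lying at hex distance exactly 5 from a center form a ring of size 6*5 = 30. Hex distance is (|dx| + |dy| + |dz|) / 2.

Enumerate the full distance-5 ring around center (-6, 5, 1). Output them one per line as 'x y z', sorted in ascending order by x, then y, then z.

Answer: -11 5 6
-11 6 5
-11 7 4
-11 8 3
-11 9 2
-11 10 1
-10 4 6
-10 10 0
-9 3 6
-9 10 -1
-8 2 6
-8 10 -2
-7 1 6
-7 10 -3
-6 0 6
-6 10 -4
-5 0 5
-5 9 -4
-4 0 4
-4 8 -4
-3 0 3
-3 7 -4
-2 0 2
-2 6 -4
-1 0 1
-1 1 0
-1 2 -1
-1 3 -2
-1 4 -3
-1 5 -4

Derivation:
Walk ring at distance 5 from (-6, 5, 1):
Start at center + D4*5 = (-11, 5, 6)
  hex 0: (-11, 5, 6)
  hex 1: (-10, 4, 6)
  hex 2: (-9, 3, 6)
  hex 3: (-8, 2, 6)
  hex 4: (-7, 1, 6)
  hex 5: (-6, 0, 6)
  hex 6: (-5, 0, 5)
  hex 7: (-4, 0, 4)
  hex 8: (-3, 0, 3)
  hex 9: (-2, 0, 2)
  hex 10: (-1, 0, 1)
  hex 11: (-1, 1, 0)
  hex 12: (-1, 2, -1)
  hex 13: (-1, 3, -2)
  hex 14: (-1, 4, -3)
  hex 15: (-1, 5, -4)
  hex 16: (-2, 6, -4)
  hex 17: (-3, 7, -4)
  hex 18: (-4, 8, -4)
  hex 19: (-5, 9, -4)
  hex 20: (-6, 10, -4)
  hex 21: (-7, 10, -3)
  hex 22: (-8, 10, -2)
  hex 23: (-9, 10, -1)
  hex 24: (-10, 10, 0)
  hex 25: (-11, 10, 1)
  hex 26: (-11, 9, 2)
  hex 27: (-11, 8, 3)
  hex 28: (-11, 7, 4)
  hex 29: (-11, 6, 5)
Sorted: 30 hexes.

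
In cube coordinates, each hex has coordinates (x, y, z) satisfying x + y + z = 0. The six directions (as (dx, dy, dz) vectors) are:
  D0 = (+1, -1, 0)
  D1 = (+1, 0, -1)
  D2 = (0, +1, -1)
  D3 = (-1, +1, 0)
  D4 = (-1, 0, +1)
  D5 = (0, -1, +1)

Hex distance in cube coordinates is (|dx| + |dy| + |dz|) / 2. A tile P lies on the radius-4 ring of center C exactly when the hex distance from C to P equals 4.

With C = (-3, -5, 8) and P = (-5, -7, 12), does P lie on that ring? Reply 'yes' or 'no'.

Answer: yes

Derivation:
|px - cx| = |-5 - (-3)| = 2
|py - cy| = |-7 - (-5)| = 2
|pz - cz| = |12 - 8| = 4
distance = (2+2+4)/2 = 8/2 = 4
radius = 4; distance == radius -> yes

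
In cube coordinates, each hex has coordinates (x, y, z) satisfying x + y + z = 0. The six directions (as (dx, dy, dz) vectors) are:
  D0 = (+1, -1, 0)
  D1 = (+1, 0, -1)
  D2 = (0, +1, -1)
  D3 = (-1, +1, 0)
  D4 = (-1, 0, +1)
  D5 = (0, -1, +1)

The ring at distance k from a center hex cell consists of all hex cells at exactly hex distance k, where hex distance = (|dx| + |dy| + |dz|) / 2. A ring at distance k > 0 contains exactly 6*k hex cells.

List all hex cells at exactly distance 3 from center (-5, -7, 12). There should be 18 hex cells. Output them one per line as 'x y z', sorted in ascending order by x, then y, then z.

Walk ring at distance 3 from (-5, -7, 12):
Start at center + D4*3 = (-8, -7, 15)
  hex 0: (-8, -7, 15)
  hex 1: (-7, -8, 15)
  hex 2: (-6, -9, 15)
  hex 3: (-5, -10, 15)
  hex 4: (-4, -10, 14)
  hex 5: (-3, -10, 13)
  hex 6: (-2, -10, 12)
  hex 7: (-2, -9, 11)
  hex 8: (-2, -8, 10)
  hex 9: (-2, -7, 9)
  hex 10: (-3, -6, 9)
  hex 11: (-4, -5, 9)
  hex 12: (-5, -4, 9)
  hex 13: (-6, -4, 10)
  hex 14: (-7, -4, 11)
  hex 15: (-8, -4, 12)
  hex 16: (-8, -5, 13)
  hex 17: (-8, -6, 14)
Sorted: 18 hexes.

Answer: -8 -7 15
-8 -6 14
-8 -5 13
-8 -4 12
-7 -8 15
-7 -4 11
-6 -9 15
-6 -4 10
-5 -10 15
-5 -4 9
-4 -10 14
-4 -5 9
-3 -10 13
-3 -6 9
-2 -10 12
-2 -9 11
-2 -8 10
-2 -7 9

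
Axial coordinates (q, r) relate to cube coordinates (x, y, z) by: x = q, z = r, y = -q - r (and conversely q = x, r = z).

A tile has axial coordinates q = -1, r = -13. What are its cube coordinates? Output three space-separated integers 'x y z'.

x = q = -1
z = r = -13
y = -x - z = -(-1) - (-13) = 14

Answer: -1 14 -13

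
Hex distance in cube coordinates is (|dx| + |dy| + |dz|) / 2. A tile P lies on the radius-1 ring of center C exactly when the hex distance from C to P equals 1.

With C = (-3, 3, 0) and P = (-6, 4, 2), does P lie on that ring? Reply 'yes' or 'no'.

|px - cx| = |-6 - (-3)| = 3
|py - cy| = |4 - 3| = 1
|pz - cz| = |2 - 0| = 2
distance = (3+1+2)/2 = 6/2 = 3
radius = 1; distance != radius -> no

Answer: no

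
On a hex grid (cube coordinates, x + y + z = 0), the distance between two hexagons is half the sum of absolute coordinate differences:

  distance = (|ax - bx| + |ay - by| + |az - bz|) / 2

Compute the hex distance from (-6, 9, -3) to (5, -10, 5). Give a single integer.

Answer: 19

Derivation:
|ax - bx| = |-6 - 5| = 11
|ay - by| = |9 - (-10)| = 19
|az - bz| = |-3 - 5| = 8
distance = (11 + 19 + 8) / 2 = 38 / 2 = 19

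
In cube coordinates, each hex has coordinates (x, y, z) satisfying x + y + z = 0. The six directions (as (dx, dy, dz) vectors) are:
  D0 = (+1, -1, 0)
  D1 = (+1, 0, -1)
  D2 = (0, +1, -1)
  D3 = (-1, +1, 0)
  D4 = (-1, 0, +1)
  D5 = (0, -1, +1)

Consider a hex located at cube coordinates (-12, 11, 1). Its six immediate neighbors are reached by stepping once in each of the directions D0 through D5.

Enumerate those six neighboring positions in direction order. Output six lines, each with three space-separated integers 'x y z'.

Answer: -11 10 1
-11 11 0
-12 12 0
-13 12 1
-13 11 2
-12 10 2

Derivation:
Center: (-12, 11, 1). Add each direction:
  D0: (-12, 11, 1) + (1, -1, 0) = (-11, 10, 1)
  D1: (-12, 11, 1) + (1, 0, -1) = (-11, 11, 0)
  D2: (-12, 11, 1) + (0, 1, -1) = (-12, 12, 0)
  D3: (-12, 11, 1) + (-1, 1, 0) = (-13, 12, 1)
  D4: (-12, 11, 1) + (-1, 0, 1) = (-13, 11, 2)
  D5: (-12, 11, 1) + (0, -1, 1) = (-12, 10, 2)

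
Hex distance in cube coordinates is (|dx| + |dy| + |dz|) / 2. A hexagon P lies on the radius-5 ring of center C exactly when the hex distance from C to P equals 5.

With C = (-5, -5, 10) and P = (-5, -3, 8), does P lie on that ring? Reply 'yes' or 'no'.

Answer: no

Derivation:
|px - cx| = |-5 - (-5)| = 0
|py - cy| = |-3 - (-5)| = 2
|pz - cz| = |8 - 10| = 2
distance = (0+2+2)/2 = 4/2 = 2
radius = 5; distance != radius -> no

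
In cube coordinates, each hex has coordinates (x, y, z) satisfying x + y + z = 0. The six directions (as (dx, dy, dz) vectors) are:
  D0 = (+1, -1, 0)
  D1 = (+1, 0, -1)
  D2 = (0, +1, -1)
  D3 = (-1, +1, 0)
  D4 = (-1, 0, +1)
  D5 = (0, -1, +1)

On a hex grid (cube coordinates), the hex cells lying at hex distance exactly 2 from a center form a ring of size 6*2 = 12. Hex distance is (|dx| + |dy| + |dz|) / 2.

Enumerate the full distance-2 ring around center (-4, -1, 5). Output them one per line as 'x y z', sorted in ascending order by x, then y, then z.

Walk ring at distance 2 from (-4, -1, 5):
Start at center + D4*2 = (-6, -1, 7)
  hex 0: (-6, -1, 7)
  hex 1: (-5, -2, 7)
  hex 2: (-4, -3, 7)
  hex 3: (-3, -3, 6)
  hex 4: (-2, -3, 5)
  hex 5: (-2, -2, 4)
  hex 6: (-2, -1, 3)
  hex 7: (-3, 0, 3)
  hex 8: (-4, 1, 3)
  hex 9: (-5, 1, 4)
  hex 10: (-6, 1, 5)
  hex 11: (-6, 0, 6)
Sorted: 12 hexes.

Answer: -6 -1 7
-6 0 6
-6 1 5
-5 -2 7
-5 1 4
-4 -3 7
-4 1 3
-3 -3 6
-3 0 3
-2 -3 5
-2 -2 4
-2 -1 3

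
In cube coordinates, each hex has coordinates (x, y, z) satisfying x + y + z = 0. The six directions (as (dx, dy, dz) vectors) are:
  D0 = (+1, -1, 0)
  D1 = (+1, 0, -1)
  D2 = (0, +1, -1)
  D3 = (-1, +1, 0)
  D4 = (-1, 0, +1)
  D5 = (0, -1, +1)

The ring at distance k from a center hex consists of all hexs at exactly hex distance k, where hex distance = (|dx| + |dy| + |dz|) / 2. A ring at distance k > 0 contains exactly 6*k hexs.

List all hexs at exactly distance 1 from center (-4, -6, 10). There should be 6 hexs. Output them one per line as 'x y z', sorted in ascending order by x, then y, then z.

Walk ring at distance 1 from (-4, -6, 10):
Start at center + D4*1 = (-5, -6, 11)
  hex 0: (-5, -6, 11)
  hex 1: (-4, -7, 11)
  hex 2: (-3, -7, 10)
  hex 3: (-3, -6, 9)
  hex 4: (-4, -5, 9)
  hex 5: (-5, -5, 10)
Sorted: 6 hexes.

Answer: -5 -6 11
-5 -5 10
-4 -7 11
-4 -5 9
-3 -7 10
-3 -6 9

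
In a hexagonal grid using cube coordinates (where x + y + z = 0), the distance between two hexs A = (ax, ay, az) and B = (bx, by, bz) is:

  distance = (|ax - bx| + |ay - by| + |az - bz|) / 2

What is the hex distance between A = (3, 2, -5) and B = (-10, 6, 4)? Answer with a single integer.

Answer: 13

Derivation:
|ax - bx| = |3 - (-10)| = 13
|ay - by| = |2 - 6| = 4
|az - bz| = |-5 - 4| = 9
distance = (13 + 4 + 9) / 2 = 26 / 2 = 13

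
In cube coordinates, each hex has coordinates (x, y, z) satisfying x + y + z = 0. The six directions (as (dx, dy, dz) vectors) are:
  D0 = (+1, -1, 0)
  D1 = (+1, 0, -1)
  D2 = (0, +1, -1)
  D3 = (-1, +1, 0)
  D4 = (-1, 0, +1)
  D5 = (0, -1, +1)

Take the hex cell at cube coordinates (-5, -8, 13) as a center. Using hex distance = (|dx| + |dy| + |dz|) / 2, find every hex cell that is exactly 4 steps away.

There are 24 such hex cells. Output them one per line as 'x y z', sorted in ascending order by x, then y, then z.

Answer: -9 -8 17
-9 -7 16
-9 -6 15
-9 -5 14
-9 -4 13
-8 -9 17
-8 -4 12
-7 -10 17
-7 -4 11
-6 -11 17
-6 -4 10
-5 -12 17
-5 -4 9
-4 -12 16
-4 -5 9
-3 -12 15
-3 -6 9
-2 -12 14
-2 -7 9
-1 -12 13
-1 -11 12
-1 -10 11
-1 -9 10
-1 -8 9

Derivation:
Walk ring at distance 4 from (-5, -8, 13):
Start at center + D4*4 = (-9, -8, 17)
  hex 0: (-9, -8, 17)
  hex 1: (-8, -9, 17)
  hex 2: (-7, -10, 17)
  hex 3: (-6, -11, 17)
  hex 4: (-5, -12, 17)
  hex 5: (-4, -12, 16)
  hex 6: (-3, -12, 15)
  hex 7: (-2, -12, 14)
  hex 8: (-1, -12, 13)
  hex 9: (-1, -11, 12)
  hex 10: (-1, -10, 11)
  hex 11: (-1, -9, 10)
  hex 12: (-1, -8, 9)
  hex 13: (-2, -7, 9)
  hex 14: (-3, -6, 9)
  hex 15: (-4, -5, 9)
  hex 16: (-5, -4, 9)
  hex 17: (-6, -4, 10)
  hex 18: (-7, -4, 11)
  hex 19: (-8, -4, 12)
  hex 20: (-9, -4, 13)
  hex 21: (-9, -5, 14)
  hex 22: (-9, -6, 15)
  hex 23: (-9, -7, 16)
Sorted: 24 hexes.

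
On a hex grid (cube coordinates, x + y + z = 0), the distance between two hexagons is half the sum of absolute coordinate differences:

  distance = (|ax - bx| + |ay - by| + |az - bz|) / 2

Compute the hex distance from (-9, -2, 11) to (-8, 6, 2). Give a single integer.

Answer: 9

Derivation:
|ax - bx| = |-9 - (-8)| = 1
|ay - by| = |-2 - 6| = 8
|az - bz| = |11 - 2| = 9
distance = (1 + 8 + 9) / 2 = 18 / 2 = 9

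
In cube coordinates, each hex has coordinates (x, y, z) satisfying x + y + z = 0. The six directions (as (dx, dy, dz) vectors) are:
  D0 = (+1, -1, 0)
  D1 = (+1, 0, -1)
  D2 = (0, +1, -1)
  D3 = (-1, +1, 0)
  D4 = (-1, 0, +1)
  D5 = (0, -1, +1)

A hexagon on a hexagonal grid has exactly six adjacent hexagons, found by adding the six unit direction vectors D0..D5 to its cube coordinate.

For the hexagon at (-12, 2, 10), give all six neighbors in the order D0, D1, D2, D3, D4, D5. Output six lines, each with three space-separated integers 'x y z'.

Answer: -11 1 10
-11 2 9
-12 3 9
-13 3 10
-13 2 11
-12 1 11

Derivation:
Center: (-12, 2, 10). Add each direction:
  D0: (-12, 2, 10) + (1, -1, 0) = (-11, 1, 10)
  D1: (-12, 2, 10) + (1, 0, -1) = (-11, 2, 9)
  D2: (-12, 2, 10) + (0, 1, -1) = (-12, 3, 9)
  D3: (-12, 2, 10) + (-1, 1, 0) = (-13, 3, 10)
  D4: (-12, 2, 10) + (-1, 0, 1) = (-13, 2, 11)
  D5: (-12, 2, 10) + (0, -1, 1) = (-12, 1, 11)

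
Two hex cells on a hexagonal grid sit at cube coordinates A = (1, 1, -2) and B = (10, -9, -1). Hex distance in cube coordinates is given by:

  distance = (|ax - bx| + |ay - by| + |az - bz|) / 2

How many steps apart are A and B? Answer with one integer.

|ax - bx| = |1 - 10| = 9
|ay - by| = |1 - (-9)| = 10
|az - bz| = |-2 - (-1)| = 1
distance = (9 + 10 + 1) / 2 = 20 / 2 = 10

Answer: 10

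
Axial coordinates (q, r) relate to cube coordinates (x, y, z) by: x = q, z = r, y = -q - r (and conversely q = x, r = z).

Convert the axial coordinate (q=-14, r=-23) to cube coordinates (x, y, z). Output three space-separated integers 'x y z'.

Answer: -14 37 -23

Derivation:
x = q = -14
z = r = -23
y = -x - z = -(-14) - (-23) = 37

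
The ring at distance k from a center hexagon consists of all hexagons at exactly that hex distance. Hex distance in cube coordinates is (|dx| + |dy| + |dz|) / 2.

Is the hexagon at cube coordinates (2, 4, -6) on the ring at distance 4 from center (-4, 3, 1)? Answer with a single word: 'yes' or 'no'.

|px - cx| = |2 - (-4)| = 6
|py - cy| = |4 - 3| = 1
|pz - cz| = |-6 - 1| = 7
distance = (6+1+7)/2 = 14/2 = 7
radius = 4; distance != radius -> no

Answer: no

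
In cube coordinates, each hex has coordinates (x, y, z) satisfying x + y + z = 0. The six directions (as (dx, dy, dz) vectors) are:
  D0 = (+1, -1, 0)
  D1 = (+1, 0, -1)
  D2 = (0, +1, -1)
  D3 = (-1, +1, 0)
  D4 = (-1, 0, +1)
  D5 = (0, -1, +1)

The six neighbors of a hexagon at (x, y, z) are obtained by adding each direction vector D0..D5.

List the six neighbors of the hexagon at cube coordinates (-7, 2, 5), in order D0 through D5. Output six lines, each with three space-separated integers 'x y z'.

Answer: -6 1 5
-6 2 4
-7 3 4
-8 3 5
-8 2 6
-7 1 6

Derivation:
Center: (-7, 2, 5). Add each direction:
  D0: (-7, 2, 5) + (1, -1, 0) = (-6, 1, 5)
  D1: (-7, 2, 5) + (1, 0, -1) = (-6, 2, 4)
  D2: (-7, 2, 5) + (0, 1, -1) = (-7, 3, 4)
  D3: (-7, 2, 5) + (-1, 1, 0) = (-8, 3, 5)
  D4: (-7, 2, 5) + (-1, 0, 1) = (-8, 2, 6)
  D5: (-7, 2, 5) + (0, -1, 1) = (-7, 1, 6)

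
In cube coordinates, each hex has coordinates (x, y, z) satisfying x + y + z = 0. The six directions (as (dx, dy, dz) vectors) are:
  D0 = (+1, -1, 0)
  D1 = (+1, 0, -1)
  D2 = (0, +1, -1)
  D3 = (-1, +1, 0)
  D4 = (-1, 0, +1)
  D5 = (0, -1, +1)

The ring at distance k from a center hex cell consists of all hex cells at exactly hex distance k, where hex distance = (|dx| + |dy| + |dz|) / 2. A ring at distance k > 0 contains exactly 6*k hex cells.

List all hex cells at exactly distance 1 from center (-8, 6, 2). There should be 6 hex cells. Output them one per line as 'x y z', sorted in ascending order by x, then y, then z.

Walk ring at distance 1 from (-8, 6, 2):
Start at center + D4*1 = (-9, 6, 3)
  hex 0: (-9, 6, 3)
  hex 1: (-8, 5, 3)
  hex 2: (-7, 5, 2)
  hex 3: (-7, 6, 1)
  hex 4: (-8, 7, 1)
  hex 5: (-9, 7, 2)
Sorted: 6 hexes.

Answer: -9 6 3
-9 7 2
-8 5 3
-8 7 1
-7 5 2
-7 6 1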